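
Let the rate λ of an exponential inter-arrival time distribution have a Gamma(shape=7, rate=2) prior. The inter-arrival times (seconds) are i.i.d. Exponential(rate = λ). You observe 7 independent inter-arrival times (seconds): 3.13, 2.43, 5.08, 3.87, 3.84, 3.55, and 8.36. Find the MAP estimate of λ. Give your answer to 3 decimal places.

The Exponential(rate=λ) likelihood is ∝ λ^n e^(−λΣtᵢ). Here n = 7 and Σtᵢ = 3.13 + 2.43 + 5.08 + 3.87 + 3.84 + 3.55 + 8.36 = 30.26.
Posterior ∝ λ^6e^(−2λ) · λ^7e^(−30.26λ) = λ^13e^(−32.26λ), i.e. Gamma(14, 32.26).
Mode = (a−1)/b = 13/32.26 ≈ 0.403.

λ̂_MAP = 0.403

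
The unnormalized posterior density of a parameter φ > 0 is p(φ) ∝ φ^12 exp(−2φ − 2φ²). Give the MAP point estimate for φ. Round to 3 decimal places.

φ̂_MAP = 1.500

ℓ'(φ) = 12/φ − 2 − 4φ. Setting this to zero and multiplying by φ: 4φ² + 2φ − 12 = 0.
φ = (−2 + √(2² + 4·4·12)) / (2·4) = (−2 + √196) / 8 = (−2 + 14)/8 = 3/2.
ℓ''(φ) = −12/φ² − 4 < 0, confirming a maximum.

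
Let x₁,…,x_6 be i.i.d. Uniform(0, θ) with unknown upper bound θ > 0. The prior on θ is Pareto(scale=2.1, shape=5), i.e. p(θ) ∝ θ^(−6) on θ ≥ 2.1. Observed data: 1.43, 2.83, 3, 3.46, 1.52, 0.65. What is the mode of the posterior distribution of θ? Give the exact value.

The Uniform(0, θ) likelihood is θ^(−n) for θ ≥ max(xᵢ), zero otherwise. Here max(xᵢ) = 3.46.
Posterior ∝ θ^(−6) · θ^(−6) = θ^(−12) on θ ≥ max(2.1, 3.46) = 3.46.
This density is strictly decreasing in θ, so the posterior mode lies at the lower boundary of the support.

θ̂_MAP = 3.46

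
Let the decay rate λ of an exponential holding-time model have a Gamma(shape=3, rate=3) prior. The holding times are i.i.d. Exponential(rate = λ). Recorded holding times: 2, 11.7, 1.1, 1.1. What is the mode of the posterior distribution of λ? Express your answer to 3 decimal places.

The Exponential(rate=λ) likelihood is ∝ λ^n e^(−λΣtᵢ). Here n = 4 and Σtᵢ = 2 + 11.7 + 1.1 + 1.1 = 15.9.
Posterior ∝ λ^2e^(−3λ) · λ^4e^(−15.9λ) = λ^6e^(−18.9λ), i.e. Gamma(7, 18.9).
Mode = (a−1)/b = 6/18.9 ≈ 0.317.

λ̂_MAP = 0.317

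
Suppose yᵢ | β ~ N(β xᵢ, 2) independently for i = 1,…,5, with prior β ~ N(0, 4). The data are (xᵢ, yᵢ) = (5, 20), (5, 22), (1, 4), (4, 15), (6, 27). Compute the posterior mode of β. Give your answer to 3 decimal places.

log p(β | y) = −Σ(yᵢ − βxᵢ)²/(2·2) − β²/(2·4) + const.
Setting the derivative to zero: Σxᵢ(yᵢ − βxᵢ)/2 − β/4 = 0, so β = Σxᵢyᵢ / (Σxᵢ² + σ²/τ²).
Σxᵢyᵢ = 5·20 + 5·22 + 1·4 + 4·15 + 6·27 = 436; Σxᵢ² = 103; σ²/τ² = 0.5.
β̂_MAP = 436 / (103 + 0.5) = 436/103.5 ≈ 4.213.

β̂_MAP = 4.213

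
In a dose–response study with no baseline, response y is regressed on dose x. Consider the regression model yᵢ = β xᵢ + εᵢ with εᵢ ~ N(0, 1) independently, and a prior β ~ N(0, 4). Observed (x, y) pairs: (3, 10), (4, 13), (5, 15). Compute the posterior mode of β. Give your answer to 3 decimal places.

log p(β | y) = −Σ(yᵢ − βxᵢ)²/(2·1) − β²/(2·4) + const.
Setting the derivative to zero: Σxᵢ(yᵢ − βxᵢ)/1 − β/4 = 0, so β = Σxᵢyᵢ / (Σxᵢ² + σ²/τ²).
Σxᵢyᵢ = 3·10 + 4·13 + 5·15 = 157; Σxᵢ² = 50; σ²/τ² = 0.25.
β̂_MAP = 157 / (50 + 0.25) = 157/50.25 ≈ 3.124.

β̂_MAP = 3.124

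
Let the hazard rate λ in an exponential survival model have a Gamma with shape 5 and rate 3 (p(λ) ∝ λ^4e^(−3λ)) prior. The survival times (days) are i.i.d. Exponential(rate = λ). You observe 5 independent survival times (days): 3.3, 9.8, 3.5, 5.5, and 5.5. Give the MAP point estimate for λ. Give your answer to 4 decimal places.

λ̂_MAP = 0.2941

The Exponential(rate=λ) likelihood is ∝ λ^n e^(−λΣtᵢ). Here n = 5 and Σtᵢ = 3.3 + 9.8 + 3.5 + 5.5 + 5.5 = 27.6.
Posterior ∝ λ^4e^(−3λ) · λ^5e^(−27.6λ) = λ^9e^(−30.6λ), i.e. Gamma(10, 30.6).
Mode = (a−1)/b = 9/30.6 ≈ 0.2941.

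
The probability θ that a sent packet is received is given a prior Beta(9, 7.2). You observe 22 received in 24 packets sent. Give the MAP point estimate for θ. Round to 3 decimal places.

θ̂_MAP = 0.785

Prior: Beta(9, 7.2).
Data: 22 successes in 24 trials. The binomial likelihood contributes θ^22(1−θ)^2, so the posterior is Beta(9+22, 7.2+2) = Beta(31, 9.2).
For Beta(a, b) with a, b > 1 the mode is (a−1)/(a+b−2) = 30/38.2 ≈ 0.785.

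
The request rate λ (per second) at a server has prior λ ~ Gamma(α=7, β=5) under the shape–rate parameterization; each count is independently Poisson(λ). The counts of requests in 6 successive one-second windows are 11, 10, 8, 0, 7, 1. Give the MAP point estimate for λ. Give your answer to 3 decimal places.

λ̂_MAP = 3.909

Σxᵢ = 11+10+8+0+7+1 = 37, with n = 6.
Posterior ∝ λ^6e^(−5λ) · λ^37e^(−6λ) = λ^43e^(−11λ), i.e. Gamma(shape=44, rate=11).
The mode of a Gamma(a, b) with a ≥ 1 (shape–rate) is (a−1)/b = 43/11 ≈ 3.909.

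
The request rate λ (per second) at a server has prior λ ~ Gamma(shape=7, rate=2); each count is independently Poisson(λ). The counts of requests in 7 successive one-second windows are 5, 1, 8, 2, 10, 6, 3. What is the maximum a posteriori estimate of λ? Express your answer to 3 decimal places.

λ̂_MAP = 4.556

Σxᵢ = 5+1+8+2+10+6+3 = 35, with n = 7.
Posterior ∝ λ^6e^(−2λ) · λ^35e^(−7λ) = λ^41e^(−9λ), i.e. Gamma(shape=42, rate=9).
The mode of a Gamma(a, b) with a ≥ 1 (shape–rate) is (a−1)/b = 41/9 ≈ 4.556.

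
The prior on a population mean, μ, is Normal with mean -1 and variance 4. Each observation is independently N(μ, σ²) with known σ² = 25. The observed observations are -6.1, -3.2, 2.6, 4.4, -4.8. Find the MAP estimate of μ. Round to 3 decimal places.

n = 5; x̄ = ((-6.1) + (-3.2) + 2.6 + 4.4 + (-4.8))/5 = -7.1/5 = -1.42.
For a Normal prior and Normal likelihood with known variance, the posterior is Normal; its mode equals its mean, the precision-weighted average.
Prior precision 1/σ₀² = 1/4 = 0.25; data precision n/σ² = 5/25 = 0.2.
μ̂ = (0.25·(-1) + 0.2·(-1.42)) / (0.25 + 0.2) = (-0.534)/0.45 = -89/75 ≈ -1.187.

μ̂_MAP = -1.187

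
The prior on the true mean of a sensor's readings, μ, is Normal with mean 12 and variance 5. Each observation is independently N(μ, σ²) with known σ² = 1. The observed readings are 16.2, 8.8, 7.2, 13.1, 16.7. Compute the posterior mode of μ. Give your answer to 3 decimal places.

n = 5; x̄ = (16.2 + 8.8 + 7.2 + 13.1 + 16.7)/5 = 62/5 = 12.4.
For a Normal prior and Normal likelihood with known variance, the posterior is Normal; its mode equals its mean, the precision-weighted average.
Prior precision 1/σ₀² = 1/5 = 0.2; data precision n/σ² = 5/1 = 5.
μ̂ = (0.2·12 + 5·12.4) / (0.2 + 5) = 64.4/5.2 = 161/13 ≈ 12.385.

μ̂_MAP = 12.385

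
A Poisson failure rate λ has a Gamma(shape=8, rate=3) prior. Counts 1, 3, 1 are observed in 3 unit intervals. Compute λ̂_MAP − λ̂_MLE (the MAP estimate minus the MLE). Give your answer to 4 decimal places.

MAP − MLE = 0.3333

Σxᵢ = 5. Posterior is Gamma(13, 6); MAP = (13−1)/6 = 12/6 ≈ 2.00000.
MLE = x̄ = 5/3 ≈ 1.66667.
Difference = 12/6 − 5/3 = 1/3 ≈ 0.3333.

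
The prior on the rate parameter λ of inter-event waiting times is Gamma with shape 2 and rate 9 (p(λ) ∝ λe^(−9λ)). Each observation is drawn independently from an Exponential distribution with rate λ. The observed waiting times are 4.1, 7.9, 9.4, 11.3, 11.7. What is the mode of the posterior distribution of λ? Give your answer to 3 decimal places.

λ̂_MAP = 0.112

The Exponential(rate=λ) likelihood is ∝ λ^n e^(−λΣtᵢ). Here n = 5 and Σtᵢ = 4.1 + 7.9 + 9.4 + 11.3 + 11.7 = 44.4.
Posterior ∝ λe^(−9λ) · λ^5e^(−44.4λ) = λ^6e^(−53.4λ), i.e. Gamma(7, 53.4).
Mode = (a−1)/b = 6/53.4 ≈ 0.112.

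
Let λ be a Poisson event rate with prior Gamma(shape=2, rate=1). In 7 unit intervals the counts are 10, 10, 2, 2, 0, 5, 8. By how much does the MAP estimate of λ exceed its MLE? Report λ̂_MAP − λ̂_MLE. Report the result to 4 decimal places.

Σxᵢ = 37. Posterior is Gamma(39, 8); MAP = (39−1)/8 = 38/8 ≈ 4.75000.
MLE = x̄ = 37/7 ≈ 5.28571.
Difference = 38/8 − 37/7 = -15/28 ≈ -0.5357.

MAP − MLE = -0.5357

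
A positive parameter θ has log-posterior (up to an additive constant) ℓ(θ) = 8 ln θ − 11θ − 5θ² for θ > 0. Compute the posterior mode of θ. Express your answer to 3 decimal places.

θ̂_MAP = 0.500

ℓ'(θ) = 8/θ − 11 − 10θ. Setting this to zero and multiplying by θ: 10θ² + 11θ − 8 = 0.
θ = (−11 + √(11² + 4·10·8)) / (2·10) = (−11 + √441) / 20 = (−11 + 21)/20 = 1/2.
ℓ''(θ) = −8/θ² − 10 < 0, confirming a maximum.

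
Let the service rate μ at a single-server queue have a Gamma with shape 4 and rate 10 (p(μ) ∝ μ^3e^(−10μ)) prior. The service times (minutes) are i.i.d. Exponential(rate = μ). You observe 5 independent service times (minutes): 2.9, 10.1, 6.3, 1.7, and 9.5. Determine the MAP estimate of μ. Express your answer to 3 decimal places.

The Exponential(rate=μ) likelihood is ∝ μ^n e^(−μΣtᵢ). Here n = 5 and Σtᵢ = 2.9 + 10.1 + 6.3 + 1.7 + 9.5 = 30.5.
Posterior ∝ μ^3e^(−10μ) · μ^5e^(−30.5μ) = μ^8e^(−40.5μ), i.e. Gamma(9, 40.5).
Mode = (a−1)/b = 8/40.5 ≈ 0.198.

μ̂_MAP = 0.198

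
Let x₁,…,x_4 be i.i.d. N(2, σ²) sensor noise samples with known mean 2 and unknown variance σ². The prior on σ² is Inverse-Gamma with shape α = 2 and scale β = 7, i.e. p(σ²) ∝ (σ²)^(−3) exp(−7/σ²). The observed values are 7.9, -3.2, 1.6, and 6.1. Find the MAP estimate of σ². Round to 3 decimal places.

Sum of squared deviations about the known mean: SS = (7.9−2)² + (-3.2−2)² + (1.6−2)² + (6.1−2)² = 78.82.
The Normal likelihood contributes (σ²)^(−n/2) exp(−SS/(2σ²)), so the posterior is Inverse-Gamma(α + n/2, β + SS/2) = Inverse-Gamma(4, 46.41).
The mode of Inverse-Gamma(a, b) is b/(a+1) = 46.41/5 ≈ 9.282.

σ̂²_MAP = 9.282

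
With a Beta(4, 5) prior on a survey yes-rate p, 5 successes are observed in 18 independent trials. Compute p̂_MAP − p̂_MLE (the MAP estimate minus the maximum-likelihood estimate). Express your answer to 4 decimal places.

Posterior is Beta(9, 18); MAP = (9−1)/(27−2) = 8/25 ≈ 0.32000.
MLE ignores the prior: p̂_MLE = k/n = 5/18 ≈ 0.27778.
Difference = 8/25 − 5/18 = 19/450 ≈ 0.0422.

MAP − MLE = 0.0422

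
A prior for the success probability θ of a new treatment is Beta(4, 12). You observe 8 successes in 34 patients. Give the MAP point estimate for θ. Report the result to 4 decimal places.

Prior: Beta(4, 12).
Data: 8 successes in 34 trials. The binomial likelihood contributes θ^8(1−θ)^26, so the posterior is Beta(4+8, 12+26) = Beta(12, 38).
For Beta(a, b) with a, b > 1 the mode is (a−1)/(a+b−2) = 11/48 ≈ 0.2292.

θ̂_MAP = 0.2292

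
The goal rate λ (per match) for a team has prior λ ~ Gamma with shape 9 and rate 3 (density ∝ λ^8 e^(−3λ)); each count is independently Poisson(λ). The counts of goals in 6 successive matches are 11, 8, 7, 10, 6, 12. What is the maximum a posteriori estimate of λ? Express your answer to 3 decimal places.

λ̂_MAP = 6.889

Σxᵢ = 11+8+7+10+6+12 = 54, with n = 6.
Posterior ∝ λ^8e^(−3λ) · λ^54e^(−6λ) = λ^62e^(−9λ), i.e. Gamma(shape=63, rate=9).
The mode of a Gamma(a, b) with a ≥ 1 (shape–rate) is (a−1)/b = 62/9 ≈ 6.889.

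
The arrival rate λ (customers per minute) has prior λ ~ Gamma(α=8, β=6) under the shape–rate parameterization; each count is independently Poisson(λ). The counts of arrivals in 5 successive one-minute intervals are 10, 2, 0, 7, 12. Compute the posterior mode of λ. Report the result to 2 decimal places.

Σxᵢ = 10+2+0+7+12 = 31, with n = 5.
Posterior ∝ λ^7e^(−6λ) · λ^31e^(−5λ) = λ^38e^(−11λ), i.e. Gamma(shape=39, rate=11).
The mode of a Gamma(a, b) with a ≥ 1 (shape–rate) is (a−1)/b = 38/11 ≈ 3.45.

λ̂_MAP = 3.45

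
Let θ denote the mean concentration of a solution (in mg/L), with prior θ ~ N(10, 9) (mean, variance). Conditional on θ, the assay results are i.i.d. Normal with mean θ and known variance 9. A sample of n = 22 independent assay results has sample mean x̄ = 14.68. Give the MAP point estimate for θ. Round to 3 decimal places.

θ̂_MAP = 14.477

n = 22, x̄ = 14.68.
For a Normal prior and Normal likelihood with known variance, the posterior is Normal; its mode equals its mean, the precision-weighted average.
Prior precision 1/σ₀² = 1/9; data precision n/σ² = 22/9.
θ̂ = ((1/9)·10 + (22/9)·14.68) / (1/9 + 22/9) = (8324/225)/(23/9) = 8324/575 ≈ 14.477.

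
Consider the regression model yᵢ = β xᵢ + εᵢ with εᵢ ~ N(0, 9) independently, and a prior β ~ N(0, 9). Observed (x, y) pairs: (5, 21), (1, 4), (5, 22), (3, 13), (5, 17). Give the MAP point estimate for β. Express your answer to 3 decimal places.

β̂_MAP = 3.988

log p(β | y) = −Σ(yᵢ − βxᵢ)²/(2·9) − β²/(2·9) + const.
Setting the derivative to zero: Σxᵢ(yᵢ − βxᵢ)/9 − β/9 = 0, so β = Σxᵢyᵢ / (Σxᵢ² + σ²/τ²).
Σxᵢyᵢ = 5·21 + 1·4 + 5·22 + 3·13 + 5·17 = 343; Σxᵢ² = 85; σ²/τ² = 1.
β̂_MAP = 343 / (85 + 1) = 343/86 ≈ 3.988.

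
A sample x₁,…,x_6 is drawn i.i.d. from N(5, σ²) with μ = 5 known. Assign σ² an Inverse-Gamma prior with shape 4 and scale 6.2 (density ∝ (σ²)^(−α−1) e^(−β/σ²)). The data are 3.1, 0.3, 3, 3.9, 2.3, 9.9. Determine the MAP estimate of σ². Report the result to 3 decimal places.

Sum of squared deviations about the known mean: SS = (3.1−5)² + (0.3−5)² + (3−5)² + (3.9−5)² + (2.3−5)² + (9.9−5)² = 62.21.
The Normal likelihood contributes (σ²)^(−n/2) exp(−SS/(2σ²)), so the posterior is Inverse-Gamma(α + n/2, β + SS/2) = Inverse-Gamma(7, 37.305).
The mode of Inverse-Gamma(a, b) is b/(a+1) = 37.305/8 ≈ 4.663.

σ̂²_MAP = 4.663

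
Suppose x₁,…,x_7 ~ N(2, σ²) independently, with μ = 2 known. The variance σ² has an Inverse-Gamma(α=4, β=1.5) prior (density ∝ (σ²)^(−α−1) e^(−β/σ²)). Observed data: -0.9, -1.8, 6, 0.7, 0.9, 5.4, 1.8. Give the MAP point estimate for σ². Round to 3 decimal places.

Sum of squared deviations about the known mean: SS = (-0.9−2)² + (-1.8−2)² + (6−2)² + (0.7−2)² + (0.9−2)² + (5.4−2)² + (1.8−2)² = 53.35.
The Normal likelihood contributes (σ²)^(−n/2) exp(−SS/(2σ²)), so the posterior is Inverse-Gamma(α + n/2, β + SS/2) = Inverse-Gamma(7.5, 28.175).
The mode of Inverse-Gamma(a, b) is b/(a+1) = 28.175/8.5 ≈ 3.315.

σ̂²_MAP = 3.315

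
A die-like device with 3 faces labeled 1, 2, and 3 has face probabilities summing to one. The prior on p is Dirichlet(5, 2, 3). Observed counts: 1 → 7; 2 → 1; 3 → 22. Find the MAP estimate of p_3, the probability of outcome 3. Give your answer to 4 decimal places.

MAP estimate: 0.6486

The posterior is Dirichlet(αᵢ + nᵢ) = Dirichlet(12, 3, 25).
For a Dirichlet(a₁,…,a_K) with all aᵢ > 1, the mode has j-th component (aⱼ − 1)/(Σaᵢ − K).
Here Σaᵢ = 40 and K = 3, so p_3 = (25 − 1)/(40 − 3) = 24/37 ≈ 0.6486.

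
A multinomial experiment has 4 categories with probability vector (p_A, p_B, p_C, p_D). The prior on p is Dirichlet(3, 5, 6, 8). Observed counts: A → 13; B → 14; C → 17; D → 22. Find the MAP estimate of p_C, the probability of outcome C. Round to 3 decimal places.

MAP estimate of p_C = 0.262

The posterior is Dirichlet(αᵢ + nᵢ) = Dirichlet(16, 19, 23, 30).
For a Dirichlet(a₁,…,a_K) with all aᵢ > 1, the mode has j-th component (aⱼ − 1)/(Σaᵢ − K).
Here Σaᵢ = 88 and K = 4, so p_C = (23 − 1)/(88 − 4) = 22/84 ≈ 0.262.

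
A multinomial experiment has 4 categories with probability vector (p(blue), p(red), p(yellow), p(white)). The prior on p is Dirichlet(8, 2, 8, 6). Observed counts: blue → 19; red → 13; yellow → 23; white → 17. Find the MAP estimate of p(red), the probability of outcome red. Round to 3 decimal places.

MAP estimate of p(red) = 0.152

The posterior is Dirichlet(αᵢ + nᵢ) = Dirichlet(27, 15, 31, 23).
For a Dirichlet(a₁,…,a_K) with all aᵢ > 1, the mode has j-th component (aⱼ − 1)/(Σaᵢ − K).
Here Σaᵢ = 96 and K = 4, so p(red) = (15 − 1)/(96 − 4) = 14/92 ≈ 0.152.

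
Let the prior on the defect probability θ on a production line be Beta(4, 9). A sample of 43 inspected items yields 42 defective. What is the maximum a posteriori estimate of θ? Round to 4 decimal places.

θ̂_MAP = 0.8333

Prior: Beta(4, 9).
Data: 42 successes in 43 trials. The binomial likelihood contributes θ^42(1−θ)^1, so the posterior is Beta(4+42, 9+1) = Beta(46, 10).
For Beta(a, b) with a, b > 1 the mode is (a−1)/(a+b−2) = 45/54 ≈ 0.8333.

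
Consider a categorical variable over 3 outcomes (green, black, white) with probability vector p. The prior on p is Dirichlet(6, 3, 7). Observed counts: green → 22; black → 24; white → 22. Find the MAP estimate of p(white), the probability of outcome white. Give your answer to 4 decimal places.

The posterior is Dirichlet(αᵢ + nᵢ) = Dirichlet(28, 27, 29).
For a Dirichlet(a₁,…,a_K) with all aᵢ > 1, the mode has j-th component (aⱼ − 1)/(Σaᵢ − K).
Here Σaᵢ = 84 and K = 3, so p(white) = (29 − 1)/(84 − 3) = 28/81 ≈ 0.3457.

MAP estimate of p(white) = 0.3457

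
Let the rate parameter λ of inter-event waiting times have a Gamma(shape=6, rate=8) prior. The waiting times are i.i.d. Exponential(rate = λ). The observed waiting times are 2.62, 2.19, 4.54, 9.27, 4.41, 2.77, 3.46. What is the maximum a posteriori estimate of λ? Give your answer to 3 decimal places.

λ̂_MAP = 0.322

The Exponential(rate=λ) likelihood is ∝ λ^n e^(−λΣtᵢ). Here n = 7 and Σtᵢ = 2.62 + 2.19 + 4.54 + 9.27 + 4.41 + 2.77 + 3.46 = 29.26.
Posterior ∝ λ^5e^(−8λ) · λ^7e^(−29.26λ) = λ^12e^(−37.26λ), i.e. Gamma(13, 37.26).
Mode = (a−1)/b = 12/37.26 ≈ 0.322.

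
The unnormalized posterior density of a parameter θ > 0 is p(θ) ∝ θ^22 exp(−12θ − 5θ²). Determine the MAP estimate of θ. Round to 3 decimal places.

ℓ'(θ) = 22/θ − 12 − 10θ. Setting this to zero and multiplying by θ: 10θ² + 12θ − 22 = 0.
θ = (−12 + √(12² + 4·10·22)) / (2·10) = (−12 + √1024) / 20 = (−12 + 32)/20 = 1.
ℓ''(θ) = −22/θ² − 10 < 0, confirming a maximum.

θ̂_MAP = 1.000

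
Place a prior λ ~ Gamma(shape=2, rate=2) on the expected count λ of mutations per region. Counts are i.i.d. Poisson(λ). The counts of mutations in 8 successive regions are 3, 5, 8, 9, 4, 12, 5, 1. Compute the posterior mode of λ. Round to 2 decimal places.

Σxᵢ = 3+5+8+9+4+12+5+1 = 47, with n = 8.
Posterior ∝ λe^(−2λ) · λ^47e^(−8λ) = λ^48e^(−10λ), i.e. Gamma(shape=49, rate=10).
The mode of a Gamma(a, b) with a ≥ 1 (shape–rate) is (a−1)/b = 48/10 ≈ 4.80.

λ̂_MAP = 4.80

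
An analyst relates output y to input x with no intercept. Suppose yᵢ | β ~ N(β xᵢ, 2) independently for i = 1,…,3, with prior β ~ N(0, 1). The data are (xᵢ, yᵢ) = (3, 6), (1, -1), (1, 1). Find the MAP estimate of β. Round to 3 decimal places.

β̂_MAP = 1.385

log p(β | y) = −Σ(yᵢ − βxᵢ)²/(2·2) − β²/(2·1) + const.
Setting the derivative to zero: Σxᵢ(yᵢ − βxᵢ)/2 − β/1 = 0, so β = Σxᵢyᵢ / (Σxᵢ² + σ²/τ²).
Σxᵢyᵢ = 3·6 + 1·(-1) + 1·1 = 18; Σxᵢ² = 11; σ²/τ² = 2.
β̂_MAP = 18 / (11 + 2) = 18/13 ≈ 1.385.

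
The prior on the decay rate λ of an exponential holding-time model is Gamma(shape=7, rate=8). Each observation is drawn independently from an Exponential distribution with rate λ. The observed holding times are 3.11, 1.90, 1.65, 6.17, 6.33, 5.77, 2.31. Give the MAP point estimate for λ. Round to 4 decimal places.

λ̂_MAP = 0.3689

The Exponential(rate=λ) likelihood is ∝ λ^n e^(−λΣtᵢ). Here n = 7 and Σtᵢ = 3.11 + 1.90 + 1.65 + 6.17 + 6.33 + 5.77 + 2.31 = 27.24.
Posterior ∝ λ^6e^(−8λ) · λ^7e^(−27.24λ) = λ^13e^(−35.24λ), i.e. Gamma(14, 35.24).
Mode = (a−1)/b = 13/35.24 ≈ 0.3689.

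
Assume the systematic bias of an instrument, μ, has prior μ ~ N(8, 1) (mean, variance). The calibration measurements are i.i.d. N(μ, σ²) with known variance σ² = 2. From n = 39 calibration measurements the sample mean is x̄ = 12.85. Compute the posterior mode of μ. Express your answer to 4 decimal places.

n = 39, x̄ = 12.85.
For a Normal prior and Normal likelihood with known variance, the posterior is Normal; its mode equals its mean, the precision-weighted average.
Prior precision 1/σ₀² = 1/1 = 1; data precision n/σ² = 39/2 = 19.5.
μ̂ = (1·8 + 19.5·12.85) / (1 + 19.5) = 258.575/20.5 = 10343/820 ≈ 12.6134.

μ̂_MAP = 12.6134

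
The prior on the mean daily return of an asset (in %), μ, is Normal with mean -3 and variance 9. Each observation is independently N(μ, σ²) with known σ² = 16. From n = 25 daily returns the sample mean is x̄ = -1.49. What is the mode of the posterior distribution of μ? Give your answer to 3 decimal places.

n = 25, x̄ = -1.49.
For a Normal prior and Normal likelihood with known variance, the posterior is Normal; its mode equals its mean, the precision-weighted average.
Prior precision 1/σ₀² = 1/9; data precision n/σ² = 25/16 = 1.5625.
μ̂ = ((1/9)·(-3) + 1.5625·(-1.49)) / (1/9 + 1.5625) = (-511/192)/(241/144) = -1533/964 ≈ -1.590.

μ̂_MAP = -1.590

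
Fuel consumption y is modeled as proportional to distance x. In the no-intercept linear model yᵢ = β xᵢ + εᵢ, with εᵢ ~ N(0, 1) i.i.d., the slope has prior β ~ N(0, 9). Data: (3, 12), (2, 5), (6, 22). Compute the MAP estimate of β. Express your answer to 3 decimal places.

β̂_MAP = 3.624

log p(β | y) = −Σ(yᵢ − βxᵢ)²/(2·1) − β²/(2·9) + const.
Setting the derivative to zero: Σxᵢ(yᵢ − βxᵢ)/1 − β/9 = 0, so β = Σxᵢyᵢ / (Σxᵢ² + σ²/τ²).
Σxᵢyᵢ = 3·12 + 2·5 + 6·22 = 178; Σxᵢ² = 49; σ²/τ² = 1/9.
β̂_MAP = 178 / (49 + 1/9) = 178/(442/9) = 801/221 ≈ 3.624.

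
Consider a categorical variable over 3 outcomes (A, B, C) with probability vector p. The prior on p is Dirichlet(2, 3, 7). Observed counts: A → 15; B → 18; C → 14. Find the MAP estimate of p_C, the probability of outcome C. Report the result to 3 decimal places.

MAP estimate of p_C = 0.357

The posterior is Dirichlet(αᵢ + nᵢ) = Dirichlet(17, 21, 21).
For a Dirichlet(a₁,…,a_K) with all aᵢ > 1, the mode has j-th component (aⱼ − 1)/(Σaᵢ − K).
Here Σaᵢ = 59 and K = 3, so p_C = (21 − 1)/(59 − 3) = 20/56 ≈ 0.357.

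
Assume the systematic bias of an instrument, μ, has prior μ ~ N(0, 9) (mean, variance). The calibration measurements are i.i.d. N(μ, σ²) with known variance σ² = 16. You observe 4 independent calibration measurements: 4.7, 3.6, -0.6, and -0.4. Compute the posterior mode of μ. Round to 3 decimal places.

μ̂_MAP = 1.263

n = 4; x̄ = (4.7 + 3.6 + (-0.6) + (-0.4))/4 = 7.3/4 = 1.825.
For a Normal prior and Normal likelihood with known variance, the posterior is Normal; its mode equals its mean, the precision-weighted average.
Prior precision 1/σ₀² = 1/9; data precision n/σ² = 4/16 = 0.25.
μ̂ = ((1/9)·0 + 0.25·1.825) / (1/9 + 0.25) = 0.45625/(13/36) = 657/520 ≈ 1.263.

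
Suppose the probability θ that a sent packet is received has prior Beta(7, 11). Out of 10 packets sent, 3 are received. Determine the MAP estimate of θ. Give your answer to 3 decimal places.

Prior: Beta(7, 11).
Data: 3 successes in 10 trials. The binomial likelihood contributes θ^3(1−θ)^7, so the posterior is Beta(7+3, 11+7) = Beta(10, 18).
For Beta(a, b) with a, b > 1 the mode is (a−1)/(a+b−2) = 9/26 ≈ 0.346.

θ̂_MAP = 0.346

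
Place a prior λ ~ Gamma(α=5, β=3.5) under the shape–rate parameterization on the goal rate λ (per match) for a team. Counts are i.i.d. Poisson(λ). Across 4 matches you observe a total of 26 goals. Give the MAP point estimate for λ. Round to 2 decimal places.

Σxᵢ = 26, n = 4.
Posterior ∝ λ^4e^(−3.5λ) · λ^26e^(−4λ) = λ^30e^(−7.5λ), i.e. Gamma(shape=31, rate=7.5).
The mode of a Gamma(a, b) with a ≥ 1 (shape–rate) is (a−1)/b = 30/7.5 ≈ 4.00.

λ̂_MAP = 4.00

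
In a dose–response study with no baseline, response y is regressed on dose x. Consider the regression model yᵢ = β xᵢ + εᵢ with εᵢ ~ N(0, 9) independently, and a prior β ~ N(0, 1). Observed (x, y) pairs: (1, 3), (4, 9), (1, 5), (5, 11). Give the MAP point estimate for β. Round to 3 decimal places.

log p(β | y) = −Σ(yᵢ − βxᵢ)²/(2·9) − β²/(2·1) + const.
Setting the derivative to zero: Σxᵢ(yᵢ − βxᵢ)/9 − β/1 = 0, so β = Σxᵢyᵢ / (Σxᵢ² + σ²/τ²).
Σxᵢyᵢ = 1·3 + 4·9 + 1·5 + 5·11 = 99; Σxᵢ² = 43; σ²/τ² = 9.
β̂_MAP = 99 / (43 + 9) = 99/52 ≈ 1.904.

β̂_MAP = 1.904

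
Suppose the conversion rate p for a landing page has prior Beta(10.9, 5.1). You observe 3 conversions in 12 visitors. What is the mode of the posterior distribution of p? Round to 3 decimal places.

p̂_MAP = 0.496

Prior: Beta(10.9, 5.1).
Data: 3 successes in 12 trials. The binomial likelihood contributes p^3(1−p)^9, so the posterior is Beta(10.9+3, 5.1+9) = Beta(13.9, 14.1).
For Beta(a, b) with a, b > 1 the mode is (a−1)/(a+b−2) = 12.9/26 ≈ 0.496.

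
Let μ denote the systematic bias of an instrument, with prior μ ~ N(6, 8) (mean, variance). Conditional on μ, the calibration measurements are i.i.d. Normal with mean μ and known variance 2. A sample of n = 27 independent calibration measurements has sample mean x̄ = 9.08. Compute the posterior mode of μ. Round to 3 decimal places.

n = 27, x̄ = 9.08.
For a Normal prior and Normal likelihood with known variance, the posterior is Normal; its mode equals its mean, the precision-weighted average.
Prior precision 1/σ₀² = 1/8 = 0.125; data precision n/σ² = 27/2 = 13.5.
μ̂ = (0.125·6 + 13.5·9.08) / (0.125 + 13.5) = 123.33/13.625 = 24666/2725 ≈ 9.052.

μ̂_MAP = 9.052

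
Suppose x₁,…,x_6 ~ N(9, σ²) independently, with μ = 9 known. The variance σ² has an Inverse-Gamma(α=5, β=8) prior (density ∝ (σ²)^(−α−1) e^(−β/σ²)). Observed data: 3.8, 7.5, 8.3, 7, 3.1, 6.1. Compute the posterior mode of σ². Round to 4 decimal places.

Sum of squared deviations about the known mean: SS = (3.8−9)² + (7.5−9)² + (8.3−9)² + (7−9)² + (3.1−9)² + (6.1−9)² = 77.
The Normal likelihood contributes (σ²)^(−n/2) exp(−SS/(2σ²)), so the posterior is Inverse-Gamma(α + n/2, β + SS/2) = Inverse-Gamma(8, 46.5).
The mode of Inverse-Gamma(a, b) is b/(a+1) = 46.5/9 ≈ 5.1667.

σ̂²_MAP = 5.1667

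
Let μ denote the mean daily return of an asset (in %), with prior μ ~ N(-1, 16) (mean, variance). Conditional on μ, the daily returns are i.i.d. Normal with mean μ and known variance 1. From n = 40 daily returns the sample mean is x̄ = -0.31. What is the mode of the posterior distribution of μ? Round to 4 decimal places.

μ̂_MAP = -0.3111

n = 40, x̄ = -0.31.
For a Normal prior and Normal likelihood with known variance, the posterior is Normal; its mode equals its mean, the precision-weighted average.
Prior precision 1/σ₀² = 1/16 = 0.0625; data precision n/σ² = 40/1 = 40.
μ̂ = (0.0625·(-1) + 40·(-0.31)) / (0.0625 + 40) = (-12.4625)/40.0625 = -997/3205 ≈ -0.3111.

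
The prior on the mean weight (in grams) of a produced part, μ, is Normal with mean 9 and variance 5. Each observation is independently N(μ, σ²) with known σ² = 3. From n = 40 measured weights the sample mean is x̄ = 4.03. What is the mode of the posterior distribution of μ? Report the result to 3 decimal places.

μ̂_MAP = 4.103

n = 40, x̄ = 4.03.
For a Normal prior and Normal likelihood with known variance, the posterior is Normal; its mode equals its mean, the precision-weighted average.
Prior precision 1/σ₀² = 1/5 = 0.2; data precision n/σ² = 40/3.
μ̂ = (0.2·9 + (40/3)·4.03) / (0.2 + 40/3) = (833/15)/(203/15) = 119/29 ≈ 4.103.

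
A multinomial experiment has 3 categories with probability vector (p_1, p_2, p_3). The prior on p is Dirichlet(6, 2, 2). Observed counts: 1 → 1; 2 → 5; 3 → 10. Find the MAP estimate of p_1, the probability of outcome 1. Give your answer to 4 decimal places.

MAP estimate: 0.2609

The posterior is Dirichlet(αᵢ + nᵢ) = Dirichlet(7, 7, 12).
For a Dirichlet(a₁,…,a_K) with all aᵢ > 1, the mode has j-th component (aⱼ − 1)/(Σaᵢ − K).
Here Σaᵢ = 26 and K = 3, so p_1 = (7 − 1)/(26 − 3) = 6/23 ≈ 0.2609.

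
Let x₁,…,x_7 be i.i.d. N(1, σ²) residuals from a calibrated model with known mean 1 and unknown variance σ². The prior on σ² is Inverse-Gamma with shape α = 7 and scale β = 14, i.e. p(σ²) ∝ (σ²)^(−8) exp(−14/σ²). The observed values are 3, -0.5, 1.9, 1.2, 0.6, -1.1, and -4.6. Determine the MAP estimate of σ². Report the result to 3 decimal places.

Sum of squared deviations about the known mean: SS = (3−1)² + (-0.5−1)² + (1.9−1)² + (1.2−1)² + (0.6−1)² + (-1.1−1)² + (-4.6−1)² = 43.03.
The Normal likelihood contributes (σ²)^(−n/2) exp(−SS/(2σ²)), so the posterior is Inverse-Gamma(α + n/2, β + SS/2) = Inverse-Gamma(10.5, 35.515).
The mode of Inverse-Gamma(a, b) is b/(a+1) = 35.515/11.5 ≈ 3.088.

σ̂²_MAP = 3.088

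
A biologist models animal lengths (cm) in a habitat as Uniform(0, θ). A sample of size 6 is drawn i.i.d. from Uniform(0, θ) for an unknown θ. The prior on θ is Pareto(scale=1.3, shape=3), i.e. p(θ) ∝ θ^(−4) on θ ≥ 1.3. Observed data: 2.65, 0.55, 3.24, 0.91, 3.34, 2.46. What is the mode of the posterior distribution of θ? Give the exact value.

The Uniform(0, θ) likelihood is θ^(−n) for θ ≥ max(xᵢ), zero otherwise. Here max(xᵢ) = 3.34.
Posterior ∝ θ^(−4) · θ^(−6) = θ^(−10) on θ ≥ max(1.3, 3.34) = 3.34.
This density is strictly decreasing in θ, so the posterior mode lies at the lower boundary of the support.

θ̂_MAP = 3.34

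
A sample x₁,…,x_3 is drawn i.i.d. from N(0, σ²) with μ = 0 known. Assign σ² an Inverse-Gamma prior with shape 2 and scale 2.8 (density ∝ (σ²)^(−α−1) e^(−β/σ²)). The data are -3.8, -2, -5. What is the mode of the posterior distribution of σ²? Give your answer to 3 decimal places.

Sum of squared deviations about the known mean: SS = (-3.8−0)² + (-2−0)² + (-5−0)² = 43.44.
The Normal likelihood contributes (σ²)^(−n/2) exp(−SS/(2σ²)), so the posterior is Inverse-Gamma(α + n/2, β + SS/2) = Inverse-Gamma(3.5, 24.52).
The mode of Inverse-Gamma(a, b) is b/(a+1) = 24.52/4.5 ≈ 5.449.

σ̂²_MAP = 5.449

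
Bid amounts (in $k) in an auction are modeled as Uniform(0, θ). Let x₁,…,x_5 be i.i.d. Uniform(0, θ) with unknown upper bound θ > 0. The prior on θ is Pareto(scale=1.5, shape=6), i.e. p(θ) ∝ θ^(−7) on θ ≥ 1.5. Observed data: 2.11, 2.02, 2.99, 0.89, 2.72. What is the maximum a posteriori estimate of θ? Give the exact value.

θ̂_MAP = 2.99

The Uniform(0, θ) likelihood is θ^(−n) for θ ≥ max(xᵢ), zero otherwise. Here max(xᵢ) = 2.99.
Posterior ∝ θ^(−7) · θ^(−5) = θ^(−12) on θ ≥ max(1.5, 2.99) = 2.99.
This density is strictly decreasing in θ, so the posterior mode lies at the lower boundary of the support.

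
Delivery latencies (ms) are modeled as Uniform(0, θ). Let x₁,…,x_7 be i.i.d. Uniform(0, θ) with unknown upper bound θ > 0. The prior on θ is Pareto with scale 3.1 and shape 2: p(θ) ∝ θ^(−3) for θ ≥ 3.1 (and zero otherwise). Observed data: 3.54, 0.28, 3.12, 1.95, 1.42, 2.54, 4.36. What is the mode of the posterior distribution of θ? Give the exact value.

The Uniform(0, θ) likelihood is θ^(−n) for θ ≥ max(xᵢ), zero otherwise. Here max(xᵢ) = 4.36.
Posterior ∝ θ^(−3) · θ^(−7) = θ^(−10) on θ ≥ max(3.1, 4.36) = 4.36.
This density is strictly decreasing in θ, so the posterior mode lies at the lower boundary of the support.

θ̂_MAP = 4.36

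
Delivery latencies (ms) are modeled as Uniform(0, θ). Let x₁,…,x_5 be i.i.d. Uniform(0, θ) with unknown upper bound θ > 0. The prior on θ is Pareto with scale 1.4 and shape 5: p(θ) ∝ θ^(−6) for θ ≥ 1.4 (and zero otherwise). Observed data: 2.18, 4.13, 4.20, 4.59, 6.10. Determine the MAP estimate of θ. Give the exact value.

The Uniform(0, θ) likelihood is θ^(−n) for θ ≥ max(xᵢ), zero otherwise. Here max(xᵢ) = 6.10.
Posterior ∝ θ^(−6) · θ^(−5) = θ^(−11) on θ ≥ max(1.4, 6.10) = 6.10.
This density is strictly decreasing in θ, so the posterior mode lies at the lower boundary of the support.

θ̂_MAP = 6.10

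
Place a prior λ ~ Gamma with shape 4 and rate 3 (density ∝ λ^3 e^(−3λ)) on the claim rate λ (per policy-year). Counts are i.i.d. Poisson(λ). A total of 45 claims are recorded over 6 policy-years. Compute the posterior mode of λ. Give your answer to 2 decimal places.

λ̂_MAP = 5.33

Σxᵢ = 45, n = 6.
Posterior ∝ λ^3e^(−3λ) · λ^45e^(−6λ) = λ^48e^(−9λ), i.e. Gamma(shape=49, rate=9).
The mode of a Gamma(a, b) with a ≥ 1 (shape–rate) is (a−1)/b = 48/9 ≈ 5.33.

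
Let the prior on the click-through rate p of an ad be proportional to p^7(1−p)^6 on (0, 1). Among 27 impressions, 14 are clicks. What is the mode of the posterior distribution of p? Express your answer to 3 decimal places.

The prior density ∝ p^7(1−p)^6 is the kernel of Beta(8, 7).
Data: 14 successes in 27 trials. The binomial likelihood contributes p^14(1−p)^13, so the posterior is Beta(8+14, 7+13) = Beta(22, 20).
For Beta(a, b) with a, b > 1 the mode is (a−1)/(a+b−2) = 21/40 ≈ 0.525.

p̂_MAP = 0.525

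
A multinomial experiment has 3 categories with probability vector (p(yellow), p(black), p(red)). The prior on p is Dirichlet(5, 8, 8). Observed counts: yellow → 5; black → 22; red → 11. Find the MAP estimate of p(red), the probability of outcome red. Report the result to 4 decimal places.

The posterior is Dirichlet(αᵢ + nᵢ) = Dirichlet(10, 30, 19).
For a Dirichlet(a₁,…,a_K) with all aᵢ > 1, the mode has j-th component (aⱼ − 1)/(Σaᵢ − K).
Here Σaᵢ = 59 and K = 3, so p(red) = (19 − 1)/(59 − 3) = 18/56 ≈ 0.3214.

MAP estimate of p(red) = 0.3214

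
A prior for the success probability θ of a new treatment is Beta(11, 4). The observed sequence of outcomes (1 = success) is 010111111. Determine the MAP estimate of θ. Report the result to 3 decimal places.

Prior: Beta(11, 4).
Data: 7 successes in 9 trials (from the sequence). The binomial likelihood contributes θ^7(1−θ)^2, so the posterior is Beta(11+7, 4+2) = Beta(18, 6).
For Beta(a, b) with a, b > 1 the mode is (a−1)/(a+b−2) = 17/22 ≈ 0.773.

θ̂_MAP = 0.773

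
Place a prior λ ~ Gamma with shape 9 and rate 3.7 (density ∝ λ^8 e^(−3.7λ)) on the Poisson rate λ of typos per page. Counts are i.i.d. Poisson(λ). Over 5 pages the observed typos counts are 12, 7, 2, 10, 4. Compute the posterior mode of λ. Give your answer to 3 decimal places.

Σxᵢ = 12+7+2+10+4 = 35, with n = 5.
Posterior ∝ λ^8e^(−3.7λ) · λ^35e^(−5λ) = λ^43e^(−8.7λ), i.e. Gamma(shape=44, rate=8.7).
The mode of a Gamma(a, b) with a ≥ 1 (shape–rate) is (a−1)/b = 43/8.7 ≈ 4.943.

λ̂_MAP = 4.943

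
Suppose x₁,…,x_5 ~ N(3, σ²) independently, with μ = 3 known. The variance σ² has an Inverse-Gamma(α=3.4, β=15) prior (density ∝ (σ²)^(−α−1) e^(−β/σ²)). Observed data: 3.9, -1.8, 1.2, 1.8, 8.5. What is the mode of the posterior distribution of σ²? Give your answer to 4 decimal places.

Sum of squared deviations about the known mean: SS = (3.9−3)² + (-1.8−3)² + (1.2−3)² + (1.8−3)² + (8.5−3)² = 58.78.
The Normal likelihood contributes (σ²)^(−n/2) exp(−SS/(2σ²)), so the posterior is Inverse-Gamma(α + n/2, β + SS/2) = Inverse-Gamma(5.9, 44.39).
The mode of Inverse-Gamma(a, b) is b/(a+1) = 44.39/6.9 ≈ 6.4333.

σ̂²_MAP = 6.4333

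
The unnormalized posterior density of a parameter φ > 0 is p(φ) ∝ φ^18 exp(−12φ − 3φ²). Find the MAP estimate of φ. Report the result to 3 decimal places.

φ̂_MAP = 1.000

ℓ'(φ) = 18/φ − 12 − 6φ. Setting this to zero and multiplying by φ: 6φ² + 12φ − 18 = 0.
φ = (−12 + √(12² + 4·6·18)) / (2·6) = (−12 + √576) / 12 = (−12 + 24)/12 = 1.
ℓ''(φ) = −18/φ² − 6 < 0, confirming a maximum.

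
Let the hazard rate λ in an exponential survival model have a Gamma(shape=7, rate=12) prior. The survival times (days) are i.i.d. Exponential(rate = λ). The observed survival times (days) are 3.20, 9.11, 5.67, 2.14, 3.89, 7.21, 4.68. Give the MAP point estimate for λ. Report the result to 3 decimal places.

λ̂_MAP = 0.271

The Exponential(rate=λ) likelihood is ∝ λ^n e^(−λΣtᵢ). Here n = 7 and Σtᵢ = 3.20 + 9.11 + 5.67 + 2.14 + 3.89 + 7.21 + 4.68 = 35.90.
Posterior ∝ λ^6e^(−12λ) · λ^7e^(−35.90λ) = λ^13e^(−47.90λ), i.e. Gamma(14, 47.90).
Mode = (a−1)/b = 13/47.90 ≈ 0.271.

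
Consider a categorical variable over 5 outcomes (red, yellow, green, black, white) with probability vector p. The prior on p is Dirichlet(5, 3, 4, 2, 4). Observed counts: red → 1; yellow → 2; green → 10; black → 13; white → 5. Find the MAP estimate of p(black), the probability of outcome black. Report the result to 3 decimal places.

The posterior is Dirichlet(αᵢ + nᵢ) = Dirichlet(6, 5, 14, 15, 9).
For a Dirichlet(a₁,…,a_K) with all aᵢ > 1, the mode has j-th component (aⱼ − 1)/(Σaᵢ − K).
Here Σaᵢ = 49 and K = 5, so p(black) = (15 − 1)/(49 − 5) = 14/44 ≈ 0.318.

MAP estimate of p(black) = 0.318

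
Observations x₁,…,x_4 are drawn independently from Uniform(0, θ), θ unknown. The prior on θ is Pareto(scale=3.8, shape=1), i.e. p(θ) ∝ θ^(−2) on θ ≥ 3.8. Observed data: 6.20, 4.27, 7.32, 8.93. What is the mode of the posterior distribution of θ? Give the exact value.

The Uniform(0, θ) likelihood is θ^(−n) for θ ≥ max(xᵢ), zero otherwise. Here max(xᵢ) = 8.93.
Posterior ∝ θ^(−2) · θ^(−4) = θ^(−6) on θ ≥ max(3.8, 8.93) = 8.93.
This density is strictly decreasing in θ, so the posterior mode lies at the lower boundary of the support.

θ̂_MAP = 8.93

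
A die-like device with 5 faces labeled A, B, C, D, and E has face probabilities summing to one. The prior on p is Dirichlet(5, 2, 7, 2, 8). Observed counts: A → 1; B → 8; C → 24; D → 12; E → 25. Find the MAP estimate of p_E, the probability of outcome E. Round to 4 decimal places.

The posterior is Dirichlet(αᵢ + nᵢ) = Dirichlet(6, 10, 31, 14, 33).
For a Dirichlet(a₁,…,a_K) with all aᵢ > 1, the mode has j-th component (aⱼ − 1)/(Σaᵢ − K).
Here Σaᵢ = 94 and K = 5, so p_E = (33 − 1)/(94 − 5) = 32/89 ≈ 0.3596.

MAP estimate of p_E = 0.3596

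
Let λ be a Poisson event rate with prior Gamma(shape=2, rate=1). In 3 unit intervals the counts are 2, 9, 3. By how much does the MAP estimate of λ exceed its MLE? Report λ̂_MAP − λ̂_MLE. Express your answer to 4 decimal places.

Σxᵢ = 14. Posterior is Gamma(16, 4); MAP = (16−1)/4 = 15/4 ≈ 3.75000.
MLE = x̄ = 14/3 ≈ 4.66667.
Difference = 15/4 − 14/3 = -11/12 ≈ -0.9167.

MAP − MLE = -0.9167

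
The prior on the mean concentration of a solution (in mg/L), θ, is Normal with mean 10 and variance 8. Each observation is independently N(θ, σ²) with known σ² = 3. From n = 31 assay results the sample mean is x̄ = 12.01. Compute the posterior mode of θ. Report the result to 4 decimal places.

θ̂_MAP = 11.9860

n = 31, x̄ = 12.01.
For a Normal prior and Normal likelihood with known variance, the posterior is Normal; its mode equals its mean, the precision-weighted average.
Prior precision 1/σ₀² = 1/8 = 0.125; data precision n/σ² = 31/3.
θ̂ = (0.125·10 + (31/3)·12.01) / (0.125 + 31/3) = (18803/150)/(251/24) = 75212/6275 ≈ 11.9860.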